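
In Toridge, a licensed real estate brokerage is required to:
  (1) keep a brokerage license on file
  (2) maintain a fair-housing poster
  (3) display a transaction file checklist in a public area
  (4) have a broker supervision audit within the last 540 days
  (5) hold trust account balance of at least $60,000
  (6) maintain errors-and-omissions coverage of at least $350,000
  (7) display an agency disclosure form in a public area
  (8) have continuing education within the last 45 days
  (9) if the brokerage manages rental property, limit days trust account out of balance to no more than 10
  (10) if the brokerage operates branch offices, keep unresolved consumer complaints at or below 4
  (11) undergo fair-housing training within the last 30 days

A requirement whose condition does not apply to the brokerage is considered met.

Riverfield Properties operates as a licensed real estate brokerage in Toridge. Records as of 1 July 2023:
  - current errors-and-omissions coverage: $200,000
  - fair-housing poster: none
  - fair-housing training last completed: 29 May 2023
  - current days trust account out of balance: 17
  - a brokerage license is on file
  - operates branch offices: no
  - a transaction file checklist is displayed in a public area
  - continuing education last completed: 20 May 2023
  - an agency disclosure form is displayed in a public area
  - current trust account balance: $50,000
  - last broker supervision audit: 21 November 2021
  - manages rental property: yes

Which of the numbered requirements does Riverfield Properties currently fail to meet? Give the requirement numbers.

2, 4, 5, 6, 9, 11

1. brokerage license present → met
2. fair-housing poster absent → not met
3. transaction file checklist present → met
4. broker supervision audit 587 days ago vs limit 540 → not met
5. trust account balance $50,000 < $60,000 → not met
6. errors-and-omissions coverage $200,000 < $350,000 → not met
7. agency disclosure form present → met
8. continuing education 42 days ago vs limit 45 → met
9. condition 'manages rental property' holds; days trust account out of balance 17 > 10 → not met
10. condition 'operates branch offices' does not hold → requirement n/a → met
11. fair-housing training 33 days ago vs limit 30 → not met
Not met: 2, 4, 5, 6, 9, 11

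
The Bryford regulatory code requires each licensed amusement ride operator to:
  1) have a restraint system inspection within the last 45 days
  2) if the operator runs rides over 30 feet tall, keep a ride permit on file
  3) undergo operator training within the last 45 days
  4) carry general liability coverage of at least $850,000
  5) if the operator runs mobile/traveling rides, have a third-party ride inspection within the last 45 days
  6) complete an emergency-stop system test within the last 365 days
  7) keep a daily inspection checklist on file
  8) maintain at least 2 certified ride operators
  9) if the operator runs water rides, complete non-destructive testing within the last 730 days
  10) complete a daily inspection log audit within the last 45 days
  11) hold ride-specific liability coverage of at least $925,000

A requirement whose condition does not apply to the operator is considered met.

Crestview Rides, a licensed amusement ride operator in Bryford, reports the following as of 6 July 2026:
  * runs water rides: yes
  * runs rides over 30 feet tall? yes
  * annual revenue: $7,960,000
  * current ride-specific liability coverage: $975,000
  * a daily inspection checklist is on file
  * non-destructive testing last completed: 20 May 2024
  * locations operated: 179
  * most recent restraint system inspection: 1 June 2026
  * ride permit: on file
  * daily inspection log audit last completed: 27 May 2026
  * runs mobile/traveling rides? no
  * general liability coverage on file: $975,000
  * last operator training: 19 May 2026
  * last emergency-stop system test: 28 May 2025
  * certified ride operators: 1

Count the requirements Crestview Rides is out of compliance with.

4

1. restraint system inspection 35 days ago vs limit 45 → met
2. condition 'runs rides over 30 feet tall' holds; ride permit present → met
3. operator training 48 days ago vs limit 45 → not met
4. general liability coverage $975,000 ≥ $850,000 → met
5. condition 'runs mobile/traveling rides' does not hold → requirement n/a → met
6. emergency-stop system test 404 days ago vs limit 365 → not met
7. daily inspection checklist present → met
8. certified ride operators 1 < 2 → not met
9. condition 'runs water rides' holds; non-destructive testing 777 days ago vs limit 730 → not met
10. daily inspection log audit 40 days ago vs limit 45 → met
11. ride-specific liability coverage $975,000 ≥ $925,000 → met
Not met: 4 of 11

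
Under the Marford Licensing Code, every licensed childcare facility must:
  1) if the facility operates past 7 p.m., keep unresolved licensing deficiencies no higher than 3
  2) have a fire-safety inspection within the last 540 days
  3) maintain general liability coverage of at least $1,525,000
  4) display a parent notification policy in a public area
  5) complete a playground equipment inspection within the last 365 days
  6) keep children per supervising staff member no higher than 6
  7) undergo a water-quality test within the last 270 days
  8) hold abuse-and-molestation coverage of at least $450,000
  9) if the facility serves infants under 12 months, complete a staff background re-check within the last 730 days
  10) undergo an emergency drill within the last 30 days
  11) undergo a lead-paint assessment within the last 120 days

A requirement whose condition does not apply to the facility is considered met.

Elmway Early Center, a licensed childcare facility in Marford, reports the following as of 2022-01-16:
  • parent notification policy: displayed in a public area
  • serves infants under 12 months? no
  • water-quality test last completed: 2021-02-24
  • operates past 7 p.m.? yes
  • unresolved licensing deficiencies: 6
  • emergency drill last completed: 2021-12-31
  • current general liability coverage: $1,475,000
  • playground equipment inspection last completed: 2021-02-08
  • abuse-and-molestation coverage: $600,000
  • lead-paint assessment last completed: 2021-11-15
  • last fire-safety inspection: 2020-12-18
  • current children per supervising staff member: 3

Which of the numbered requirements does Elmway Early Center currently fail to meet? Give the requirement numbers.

1. condition 'operates past 7 p.m.' holds; unresolved licensing deficiencies 6 > 3 → not met
2. fire-safety inspection 394 days ago vs limit 540 → met
3. general liability coverage $1,475,000 < $1,525,000 → not met
4. parent notification policy present → met
5. playground equipment inspection 342 days ago vs limit 365 → met
6. children per supervising staff member 3 ≤ 6 → met
7. water-quality test 326 days ago vs limit 270 → not met
8. abuse-and-molestation coverage $600,000 ≥ $450,000 → met
9. condition 'serves infants under 12 months' does not hold → requirement n/a → met
10. emergency drill 16 days ago vs limit 30 → met
11. lead-paint assessment 62 days ago vs limit 120 → met
Not met: 1, 3, 7

1, 3, 7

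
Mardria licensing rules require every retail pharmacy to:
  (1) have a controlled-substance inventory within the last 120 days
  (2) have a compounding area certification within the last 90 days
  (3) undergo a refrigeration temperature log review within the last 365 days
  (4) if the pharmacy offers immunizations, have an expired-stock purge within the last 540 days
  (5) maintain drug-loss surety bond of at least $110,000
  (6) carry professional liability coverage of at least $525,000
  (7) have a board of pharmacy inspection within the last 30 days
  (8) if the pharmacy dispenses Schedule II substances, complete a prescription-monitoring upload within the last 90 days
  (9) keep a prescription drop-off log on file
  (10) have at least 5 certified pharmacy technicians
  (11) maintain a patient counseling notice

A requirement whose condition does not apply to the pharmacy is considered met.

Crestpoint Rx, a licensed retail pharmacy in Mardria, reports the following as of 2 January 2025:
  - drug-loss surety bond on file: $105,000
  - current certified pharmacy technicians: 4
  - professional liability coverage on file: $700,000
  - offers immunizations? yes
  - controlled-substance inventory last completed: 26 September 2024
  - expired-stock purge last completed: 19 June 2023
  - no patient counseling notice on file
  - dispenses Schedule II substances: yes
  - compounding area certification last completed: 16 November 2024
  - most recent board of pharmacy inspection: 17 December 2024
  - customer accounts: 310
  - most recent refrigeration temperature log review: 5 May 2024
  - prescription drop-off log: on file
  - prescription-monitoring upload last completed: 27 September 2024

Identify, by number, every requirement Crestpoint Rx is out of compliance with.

1. controlled-substance inventory 98 days ago vs limit 120 → met
2. compounding area certification 47 days ago vs limit 90 → met
3. refrigeration temperature log review 242 days ago vs limit 365 → met
4. condition 'offers immunizations' holds; expired-stock purge 563 days ago vs limit 540 → not met
5. drug-loss surety bond $105,000 < $110,000 → not met
6. professional liability coverage $700,000 ≥ $525,000 → met
7. board of pharmacy inspection 16 days ago vs limit 30 → met
8. condition 'dispenses Schedule II substances' holds; prescription-monitoring upload 97 days ago vs limit 90 → not met
9. prescription drop-off log present → met
10. certified pharmacy technicians 4 < 5 → not met
11. patient counseling notice absent → not met
Not met: 4, 5, 8, 10, 11

4, 5, 8, 10, 11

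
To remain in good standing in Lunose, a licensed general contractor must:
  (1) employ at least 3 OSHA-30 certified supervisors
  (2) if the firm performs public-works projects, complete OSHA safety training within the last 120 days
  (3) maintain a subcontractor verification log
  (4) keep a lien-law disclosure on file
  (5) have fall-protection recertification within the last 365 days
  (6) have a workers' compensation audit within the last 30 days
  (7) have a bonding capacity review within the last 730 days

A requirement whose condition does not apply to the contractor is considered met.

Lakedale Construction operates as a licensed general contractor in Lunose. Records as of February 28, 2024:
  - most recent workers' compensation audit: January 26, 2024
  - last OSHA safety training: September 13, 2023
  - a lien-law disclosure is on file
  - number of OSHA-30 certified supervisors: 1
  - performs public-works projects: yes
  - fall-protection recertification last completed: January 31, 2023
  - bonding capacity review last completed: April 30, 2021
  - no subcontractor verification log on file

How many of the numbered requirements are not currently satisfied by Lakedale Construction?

1. OSHA-30 certified supervisors 1 < 3 → not met
2. condition 'performs public-works projects' holds; OSHA safety training 168 days ago vs limit 120 → not met
3. subcontractor verification log absent → not met
4. lien-law disclosure present → met
5. fall-protection recertification 393 days ago vs limit 365 → not met
6. workers' compensation audit 33 days ago vs limit 30 → not met
7. bonding capacity review 1034 days ago vs limit 730 → not met
Not met: 6 of 7

6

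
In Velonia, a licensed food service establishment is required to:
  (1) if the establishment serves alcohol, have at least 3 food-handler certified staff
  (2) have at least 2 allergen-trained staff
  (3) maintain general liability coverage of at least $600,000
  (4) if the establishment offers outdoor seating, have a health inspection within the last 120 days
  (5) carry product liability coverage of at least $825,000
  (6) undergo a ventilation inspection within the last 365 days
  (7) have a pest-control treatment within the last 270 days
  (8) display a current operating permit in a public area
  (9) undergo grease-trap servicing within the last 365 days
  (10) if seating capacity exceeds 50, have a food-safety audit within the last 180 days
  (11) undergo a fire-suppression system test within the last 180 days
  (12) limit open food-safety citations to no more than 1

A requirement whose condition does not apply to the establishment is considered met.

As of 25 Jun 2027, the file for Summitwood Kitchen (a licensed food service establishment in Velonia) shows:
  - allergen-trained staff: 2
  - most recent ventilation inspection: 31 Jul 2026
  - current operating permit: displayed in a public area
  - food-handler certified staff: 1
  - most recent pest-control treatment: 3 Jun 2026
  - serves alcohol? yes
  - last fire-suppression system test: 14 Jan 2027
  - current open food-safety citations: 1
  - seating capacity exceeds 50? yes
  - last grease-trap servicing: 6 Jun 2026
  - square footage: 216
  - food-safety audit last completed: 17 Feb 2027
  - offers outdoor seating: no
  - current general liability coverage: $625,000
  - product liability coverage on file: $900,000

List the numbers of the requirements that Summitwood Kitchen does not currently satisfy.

1, 7, 9

1. condition 'serves alcohol' holds; food-handler certified staff 1 < 3 → not met
2. allergen-trained staff 2 ≥ 2 → met
3. general liability coverage $625,000 ≥ $600,000 → met
4. condition 'offers outdoor seating' does not hold → requirement n/a → met
5. product liability coverage $900,000 ≥ $825,000 → met
6. ventilation inspection 329 days ago vs limit 365 → met
7. pest-control treatment 387 days ago vs limit 270 → not met
8. current operating permit present → met
9. grease-trap servicing 384 days ago vs limit 365 → not met
10. condition 'seating capacity exceeds 50' holds; food-safety audit 128 days ago vs limit 180 → met
11. fire-suppression system test 162 days ago vs limit 180 → met
12. open food-safety citations 1 ≤ 1 → met
Not met: 1, 7, 9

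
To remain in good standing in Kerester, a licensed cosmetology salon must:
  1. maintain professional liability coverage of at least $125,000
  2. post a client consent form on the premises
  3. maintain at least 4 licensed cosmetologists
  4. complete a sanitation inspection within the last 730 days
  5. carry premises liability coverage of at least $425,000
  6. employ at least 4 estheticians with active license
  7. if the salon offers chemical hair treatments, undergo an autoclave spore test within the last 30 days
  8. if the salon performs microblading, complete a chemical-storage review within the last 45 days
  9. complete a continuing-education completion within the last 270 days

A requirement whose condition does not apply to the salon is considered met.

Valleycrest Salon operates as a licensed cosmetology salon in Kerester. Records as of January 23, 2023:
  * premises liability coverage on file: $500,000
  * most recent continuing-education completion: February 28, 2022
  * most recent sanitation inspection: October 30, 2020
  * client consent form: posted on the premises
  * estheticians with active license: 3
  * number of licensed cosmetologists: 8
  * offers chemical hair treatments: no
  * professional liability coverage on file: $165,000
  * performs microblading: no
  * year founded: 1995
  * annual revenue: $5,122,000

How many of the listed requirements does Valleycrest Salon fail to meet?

3

1. professional liability coverage $165,000 ≥ $125,000 → met
2. client consent form present → met
3. licensed cosmetologists 8 ≥ 4 → met
4. sanitation inspection 815 days ago vs limit 730 → not met
5. premises liability coverage $500,000 ≥ $425,000 → met
6. estheticians with active license 3 < 4 → not met
7. condition 'offers chemical hair treatments' does not hold → requirement n/a → met
8. condition 'performs microblading' does not hold → requirement n/a → met
9. continuing-education completion 329 days ago vs limit 270 → not met
Not met: 3 of 9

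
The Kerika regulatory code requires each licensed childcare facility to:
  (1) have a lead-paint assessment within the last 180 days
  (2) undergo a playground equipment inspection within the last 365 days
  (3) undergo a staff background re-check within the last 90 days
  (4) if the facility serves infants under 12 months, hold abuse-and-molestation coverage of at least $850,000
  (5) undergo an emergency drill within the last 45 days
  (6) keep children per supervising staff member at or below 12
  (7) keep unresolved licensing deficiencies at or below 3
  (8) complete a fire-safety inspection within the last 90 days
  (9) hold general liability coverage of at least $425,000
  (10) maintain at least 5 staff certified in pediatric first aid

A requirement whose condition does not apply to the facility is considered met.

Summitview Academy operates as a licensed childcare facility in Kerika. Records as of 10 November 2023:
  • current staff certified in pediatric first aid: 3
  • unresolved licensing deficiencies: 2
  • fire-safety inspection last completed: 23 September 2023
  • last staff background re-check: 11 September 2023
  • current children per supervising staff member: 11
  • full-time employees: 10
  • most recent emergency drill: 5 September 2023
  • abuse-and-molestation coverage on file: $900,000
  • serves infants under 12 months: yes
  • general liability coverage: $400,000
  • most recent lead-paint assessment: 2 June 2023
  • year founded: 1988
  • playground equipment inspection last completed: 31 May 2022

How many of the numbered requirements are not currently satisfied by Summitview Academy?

1. lead-paint assessment 161 days ago vs limit 180 → met
2. playground equipment inspection 528 days ago vs limit 365 → not met
3. staff background re-check 60 days ago vs limit 90 → met
4. condition 'serves infants under 12 months' holds; abuse-and-molestation coverage $900,000 ≥ $850,000 → met
5. emergency drill 66 days ago vs limit 45 → not met
6. children per supervising staff member 11 ≤ 12 → met
7. unresolved licensing deficiencies 2 ≤ 3 → met
8. fire-safety inspection 48 days ago vs limit 90 → met
9. general liability coverage $400,000 < $425,000 → not met
10. staff certified in pediatric first aid 3 < 5 → not met
Not met: 4 of 10

4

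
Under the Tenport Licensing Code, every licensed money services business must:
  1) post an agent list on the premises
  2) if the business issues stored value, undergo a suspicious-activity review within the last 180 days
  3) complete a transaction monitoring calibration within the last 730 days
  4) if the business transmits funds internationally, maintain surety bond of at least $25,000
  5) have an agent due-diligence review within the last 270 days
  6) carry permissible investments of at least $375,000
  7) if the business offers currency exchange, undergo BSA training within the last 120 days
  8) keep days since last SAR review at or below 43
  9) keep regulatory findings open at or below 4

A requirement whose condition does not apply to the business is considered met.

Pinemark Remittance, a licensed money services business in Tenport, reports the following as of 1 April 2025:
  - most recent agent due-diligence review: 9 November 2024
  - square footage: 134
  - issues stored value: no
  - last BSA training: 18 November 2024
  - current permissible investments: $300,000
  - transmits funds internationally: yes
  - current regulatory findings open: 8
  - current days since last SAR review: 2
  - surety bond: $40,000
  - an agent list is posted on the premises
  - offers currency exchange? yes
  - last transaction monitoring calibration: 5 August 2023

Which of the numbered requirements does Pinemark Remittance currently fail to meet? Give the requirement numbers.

1. agent list present → met
2. condition 'issues stored value' does not hold → requirement n/a → met
3. transaction monitoring calibration 605 days ago vs limit 730 → met
4. condition 'transmits funds internationally' holds; surety bond $40,000 ≥ $25,000 → met
5. agent due-diligence review 143 days ago vs limit 270 → met
6. permissible investments $300,000 < $375,000 → not met
7. condition 'offers currency exchange' holds; BSA training 134 days ago vs limit 120 → not met
8. days since last SAR review 2 ≤ 43 → met
9. regulatory findings open 8 > 4 → not met
Not met: 6, 7, 9

6, 7, 9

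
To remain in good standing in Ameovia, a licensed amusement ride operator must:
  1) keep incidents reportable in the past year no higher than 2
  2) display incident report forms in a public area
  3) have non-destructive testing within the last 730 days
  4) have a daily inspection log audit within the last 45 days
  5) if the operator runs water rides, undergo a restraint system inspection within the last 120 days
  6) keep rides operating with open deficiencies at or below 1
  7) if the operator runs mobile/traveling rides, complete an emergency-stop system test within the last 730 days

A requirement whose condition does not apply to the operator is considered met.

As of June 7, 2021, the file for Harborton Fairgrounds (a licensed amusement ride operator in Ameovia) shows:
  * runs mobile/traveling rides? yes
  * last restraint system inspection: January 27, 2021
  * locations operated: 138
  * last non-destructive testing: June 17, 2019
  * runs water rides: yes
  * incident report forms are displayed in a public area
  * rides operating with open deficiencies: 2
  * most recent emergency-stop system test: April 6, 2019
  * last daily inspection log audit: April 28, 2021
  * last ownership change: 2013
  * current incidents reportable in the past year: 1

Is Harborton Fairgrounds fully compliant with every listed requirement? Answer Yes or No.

1. incidents reportable in the past year 1 ≤ 2 → met
2. incident report forms present → met
3. non-destructive testing 721 days ago vs limit 730 → met
4. daily inspection log audit 40 days ago vs limit 45 → met
5. condition 'runs water rides' holds; restraint system inspection 131 days ago vs limit 120 → not met
6. rides operating with open deficiencies 2 > 1 → not met
7. condition 'runs mobile/traveling rides' holds; emergency-stop system test 793 days ago vs limit 730 → not met
Not met: 5, 6, 7

No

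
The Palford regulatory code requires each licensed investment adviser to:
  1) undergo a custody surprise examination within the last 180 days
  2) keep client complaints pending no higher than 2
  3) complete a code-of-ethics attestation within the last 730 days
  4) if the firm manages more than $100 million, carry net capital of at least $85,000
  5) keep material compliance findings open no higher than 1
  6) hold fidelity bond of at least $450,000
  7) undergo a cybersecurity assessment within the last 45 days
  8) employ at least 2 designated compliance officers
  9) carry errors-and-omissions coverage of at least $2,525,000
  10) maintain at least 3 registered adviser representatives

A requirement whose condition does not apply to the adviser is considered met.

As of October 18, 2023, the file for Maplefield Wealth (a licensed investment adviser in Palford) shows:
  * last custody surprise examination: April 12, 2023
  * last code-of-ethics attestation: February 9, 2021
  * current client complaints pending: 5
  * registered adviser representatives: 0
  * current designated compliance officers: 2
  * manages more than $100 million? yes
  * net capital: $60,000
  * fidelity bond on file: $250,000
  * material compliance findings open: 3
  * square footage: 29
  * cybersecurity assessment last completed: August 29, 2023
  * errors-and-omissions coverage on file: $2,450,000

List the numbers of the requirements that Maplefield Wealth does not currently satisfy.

1. custody surprise examination 189 days ago vs limit 180 → not met
2. client complaints pending 5 > 2 → not met
3. code-of-ethics attestation 981 days ago vs limit 730 → not met
4. condition 'manages more than $100 million' holds; net capital $60,000 < $85,000 → not met
5. material compliance findings open 3 > 1 → not met
6. fidelity bond $250,000 < $450,000 → not met
7. cybersecurity assessment 50 days ago vs limit 45 → not met
8. designated compliance officers 2 ≥ 2 → met
9. errors-and-omissions coverage $2,450,000 < $2,525,000 → not met
10. registered adviser representatives 0 < 3 → not met
Not met: 1, 2, 3, 4, 5, 6, 7, 9, 10

1, 2, 3, 4, 5, 6, 7, 9, 10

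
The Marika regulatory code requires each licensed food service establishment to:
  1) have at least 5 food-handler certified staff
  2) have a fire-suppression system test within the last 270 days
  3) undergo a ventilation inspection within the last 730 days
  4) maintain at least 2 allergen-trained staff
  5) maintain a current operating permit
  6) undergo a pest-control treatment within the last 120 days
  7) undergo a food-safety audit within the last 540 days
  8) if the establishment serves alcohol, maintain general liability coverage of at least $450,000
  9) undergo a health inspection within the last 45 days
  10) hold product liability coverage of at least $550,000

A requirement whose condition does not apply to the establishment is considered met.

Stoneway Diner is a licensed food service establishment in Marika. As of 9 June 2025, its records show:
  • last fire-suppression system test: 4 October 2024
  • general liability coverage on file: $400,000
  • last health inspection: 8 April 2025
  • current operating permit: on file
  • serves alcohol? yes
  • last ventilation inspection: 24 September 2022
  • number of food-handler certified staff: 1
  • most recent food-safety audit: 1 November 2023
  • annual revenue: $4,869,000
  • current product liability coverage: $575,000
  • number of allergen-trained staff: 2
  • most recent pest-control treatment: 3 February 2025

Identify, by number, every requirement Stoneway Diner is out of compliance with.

1. food-handler certified staff 1 < 5 → not met
2. fire-suppression system test 248 days ago vs limit 270 → met
3. ventilation inspection 989 days ago vs limit 730 → not met
4. allergen-trained staff 2 ≥ 2 → met
5. current operating permit present → met
6. pest-control treatment 126 days ago vs limit 120 → not met
7. food-safety audit 586 days ago vs limit 540 → not met
8. condition 'serves alcohol' holds; general liability coverage $400,000 < $450,000 → not met
9. health inspection 62 days ago vs limit 45 → not met
10. product liability coverage $575,000 ≥ $550,000 → met
Not met: 1, 3, 6, 7, 8, 9

1, 3, 6, 7, 8, 9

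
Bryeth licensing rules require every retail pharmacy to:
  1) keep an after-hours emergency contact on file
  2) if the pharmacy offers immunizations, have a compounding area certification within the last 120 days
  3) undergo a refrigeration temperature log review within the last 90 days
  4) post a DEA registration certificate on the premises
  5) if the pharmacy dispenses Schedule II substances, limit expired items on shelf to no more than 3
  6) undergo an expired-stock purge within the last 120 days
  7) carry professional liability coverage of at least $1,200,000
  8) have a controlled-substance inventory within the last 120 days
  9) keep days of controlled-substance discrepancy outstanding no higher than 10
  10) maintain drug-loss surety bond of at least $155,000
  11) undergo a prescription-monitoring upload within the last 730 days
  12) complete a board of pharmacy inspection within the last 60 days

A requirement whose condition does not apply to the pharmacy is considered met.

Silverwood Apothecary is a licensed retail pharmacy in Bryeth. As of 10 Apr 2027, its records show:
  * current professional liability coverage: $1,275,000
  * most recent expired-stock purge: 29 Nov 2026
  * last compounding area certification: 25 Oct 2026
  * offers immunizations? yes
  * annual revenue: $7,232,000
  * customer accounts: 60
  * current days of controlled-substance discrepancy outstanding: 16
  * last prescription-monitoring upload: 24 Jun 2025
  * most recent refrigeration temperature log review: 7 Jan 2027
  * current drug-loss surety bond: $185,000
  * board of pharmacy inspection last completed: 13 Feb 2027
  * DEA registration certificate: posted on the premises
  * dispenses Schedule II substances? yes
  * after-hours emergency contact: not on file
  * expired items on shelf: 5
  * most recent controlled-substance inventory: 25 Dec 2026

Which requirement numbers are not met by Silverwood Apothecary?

1, 2, 3, 5, 6, 9

1. after-hours emergency contact absent → not met
2. condition 'offers immunizations' holds; compounding area certification 167 days ago vs limit 120 → not met
3. refrigeration temperature log review 93 days ago vs limit 90 → not met
4. DEA registration certificate present → met
5. condition 'dispenses Schedule II substances' holds; expired items on shelf 5 > 3 → not met
6. expired-stock purge 132 days ago vs limit 120 → not met
7. professional liability coverage $1,275,000 ≥ $1,200,000 → met
8. controlled-substance inventory 106 days ago vs limit 120 → met
9. days of controlled-substance discrepancy outstanding 16 > 10 → not met
10. drug-loss surety bond $185,000 ≥ $155,000 → met
11. prescription-monitoring upload 655 days ago vs limit 730 → met
12. board of pharmacy inspection 56 days ago vs limit 60 → met
Not met: 1, 2, 3, 5, 6, 9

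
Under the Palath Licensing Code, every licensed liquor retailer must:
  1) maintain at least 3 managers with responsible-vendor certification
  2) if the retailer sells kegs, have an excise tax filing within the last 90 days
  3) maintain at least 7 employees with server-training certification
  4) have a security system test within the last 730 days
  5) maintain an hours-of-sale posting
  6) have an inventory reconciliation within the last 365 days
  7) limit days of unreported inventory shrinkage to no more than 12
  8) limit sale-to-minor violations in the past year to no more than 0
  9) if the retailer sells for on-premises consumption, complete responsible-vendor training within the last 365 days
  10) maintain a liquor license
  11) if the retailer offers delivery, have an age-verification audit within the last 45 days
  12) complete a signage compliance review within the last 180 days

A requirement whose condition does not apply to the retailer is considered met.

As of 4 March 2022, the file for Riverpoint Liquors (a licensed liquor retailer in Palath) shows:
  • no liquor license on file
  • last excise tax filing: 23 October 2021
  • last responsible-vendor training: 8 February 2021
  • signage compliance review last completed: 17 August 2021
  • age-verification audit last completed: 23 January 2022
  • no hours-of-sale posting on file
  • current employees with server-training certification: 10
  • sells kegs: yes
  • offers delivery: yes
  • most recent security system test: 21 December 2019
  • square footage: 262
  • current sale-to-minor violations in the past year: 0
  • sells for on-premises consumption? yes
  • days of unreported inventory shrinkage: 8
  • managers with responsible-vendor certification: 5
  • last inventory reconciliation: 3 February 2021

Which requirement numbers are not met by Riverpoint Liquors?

1. managers with responsible-vendor certification 5 ≥ 3 → met
2. condition 'sells kegs' holds; excise tax filing 132 days ago vs limit 90 → not met
3. employees with server-training certification 10 ≥ 7 → met
4. security system test 804 days ago vs limit 730 → not met
5. hours-of-sale posting absent → not met
6. inventory reconciliation 394 days ago vs limit 365 → not met
7. days of unreported inventory shrinkage 8 ≤ 12 → met
8. sale-to-minor violations in the past year 0 ≤ 0 → met
9. condition 'sells for on-premises consumption' holds; responsible-vendor training 389 days ago vs limit 365 → not met
10. liquor license absent → not met
11. condition 'offers delivery' holds; age-verification audit 40 days ago vs limit 45 → met
12. signage compliance review 199 days ago vs limit 180 → not met
Not met: 2, 4, 5, 6, 9, 10, 12

2, 4, 5, 6, 9, 10, 12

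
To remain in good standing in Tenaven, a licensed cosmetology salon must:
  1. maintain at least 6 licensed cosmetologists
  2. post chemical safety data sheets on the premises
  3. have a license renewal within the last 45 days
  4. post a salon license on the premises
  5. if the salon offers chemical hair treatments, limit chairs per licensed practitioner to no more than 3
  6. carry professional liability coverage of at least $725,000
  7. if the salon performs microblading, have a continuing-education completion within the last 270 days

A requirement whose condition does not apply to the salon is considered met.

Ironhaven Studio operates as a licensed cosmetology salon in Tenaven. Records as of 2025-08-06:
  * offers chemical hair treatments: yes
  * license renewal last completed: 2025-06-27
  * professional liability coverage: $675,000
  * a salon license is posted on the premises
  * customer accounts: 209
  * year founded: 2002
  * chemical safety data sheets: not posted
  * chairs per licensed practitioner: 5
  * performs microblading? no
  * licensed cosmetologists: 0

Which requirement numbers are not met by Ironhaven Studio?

1, 2, 5, 6

1. licensed cosmetologists 0 < 6 → not met
2. chemical safety data sheets absent → not met
3. license renewal 40 days ago vs limit 45 → met
4. salon license present → met
5. condition 'offers chemical hair treatments' holds; chairs per licensed practitioner 5 > 3 → not met
6. professional liability coverage $675,000 < $725,000 → not met
7. condition 'performs microblading' does not hold → requirement n/a → met
Not met: 1, 2, 5, 6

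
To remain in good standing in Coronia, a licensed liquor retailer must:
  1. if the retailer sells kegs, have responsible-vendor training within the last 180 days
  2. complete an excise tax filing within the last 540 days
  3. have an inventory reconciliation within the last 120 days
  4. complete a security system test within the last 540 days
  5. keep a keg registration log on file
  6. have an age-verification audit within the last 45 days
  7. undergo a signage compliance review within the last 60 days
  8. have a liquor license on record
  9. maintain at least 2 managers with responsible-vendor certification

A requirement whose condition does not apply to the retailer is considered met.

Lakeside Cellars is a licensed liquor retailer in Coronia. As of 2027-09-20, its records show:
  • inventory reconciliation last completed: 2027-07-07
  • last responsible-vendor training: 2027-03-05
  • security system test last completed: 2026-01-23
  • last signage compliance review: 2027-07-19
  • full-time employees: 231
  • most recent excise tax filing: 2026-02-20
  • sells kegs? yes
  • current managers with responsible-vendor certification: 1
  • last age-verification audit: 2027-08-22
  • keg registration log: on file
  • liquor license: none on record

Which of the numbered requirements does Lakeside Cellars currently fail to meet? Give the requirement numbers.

1. condition 'sells kegs' holds; responsible-vendor training 199 days ago vs limit 180 → not met
2. excise tax filing 577 days ago vs limit 540 → not met
3. inventory reconciliation 75 days ago vs limit 120 → met
4. security system test 605 days ago vs limit 540 → not met
5. keg registration log present → met
6. age-verification audit 29 days ago vs limit 45 → met
7. signage compliance review 63 days ago vs limit 60 → not met
8. liquor license absent → not met
9. managers with responsible-vendor certification 1 < 2 → not met
Not met: 1, 2, 4, 7, 8, 9

1, 2, 4, 7, 8, 9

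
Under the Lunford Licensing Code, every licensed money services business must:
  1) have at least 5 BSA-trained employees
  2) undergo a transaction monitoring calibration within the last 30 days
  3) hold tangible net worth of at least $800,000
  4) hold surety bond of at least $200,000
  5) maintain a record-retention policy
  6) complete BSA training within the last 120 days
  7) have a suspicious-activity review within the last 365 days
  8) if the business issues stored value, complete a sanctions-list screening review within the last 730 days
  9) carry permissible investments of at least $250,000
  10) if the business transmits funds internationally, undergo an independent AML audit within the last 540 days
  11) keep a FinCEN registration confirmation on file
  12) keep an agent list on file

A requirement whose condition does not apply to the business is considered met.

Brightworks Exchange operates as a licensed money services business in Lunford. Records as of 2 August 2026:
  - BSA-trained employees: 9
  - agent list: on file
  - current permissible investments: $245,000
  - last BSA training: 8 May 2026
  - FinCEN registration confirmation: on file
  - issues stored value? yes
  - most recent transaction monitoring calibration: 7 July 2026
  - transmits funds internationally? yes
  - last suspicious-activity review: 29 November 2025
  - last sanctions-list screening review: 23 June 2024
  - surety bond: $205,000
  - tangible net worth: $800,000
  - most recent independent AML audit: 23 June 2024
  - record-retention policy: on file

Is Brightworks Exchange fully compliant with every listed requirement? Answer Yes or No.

No

1. BSA-trained employees 9 ≥ 5 → met
2. transaction monitoring calibration 26 days ago vs limit 30 → met
3. tangible net worth $800,000 ≥ $800,000 → met
4. surety bond $205,000 ≥ $200,000 → met
5. record-retention policy present → met
6. BSA training 86 days ago vs limit 120 → met
7. suspicious-activity review 246 days ago vs limit 365 → met
8. condition 'issues stored value' holds; sanctions-list screening review 770 days ago vs limit 730 → not met
9. permissible investments $245,000 < $250,000 → not met
10. condition 'transmits funds internationally' holds; independent AML audit 770 days ago vs limit 540 → not met
11. FinCEN registration confirmation present → met
12. agent list present → met
Not met: 8, 9, 10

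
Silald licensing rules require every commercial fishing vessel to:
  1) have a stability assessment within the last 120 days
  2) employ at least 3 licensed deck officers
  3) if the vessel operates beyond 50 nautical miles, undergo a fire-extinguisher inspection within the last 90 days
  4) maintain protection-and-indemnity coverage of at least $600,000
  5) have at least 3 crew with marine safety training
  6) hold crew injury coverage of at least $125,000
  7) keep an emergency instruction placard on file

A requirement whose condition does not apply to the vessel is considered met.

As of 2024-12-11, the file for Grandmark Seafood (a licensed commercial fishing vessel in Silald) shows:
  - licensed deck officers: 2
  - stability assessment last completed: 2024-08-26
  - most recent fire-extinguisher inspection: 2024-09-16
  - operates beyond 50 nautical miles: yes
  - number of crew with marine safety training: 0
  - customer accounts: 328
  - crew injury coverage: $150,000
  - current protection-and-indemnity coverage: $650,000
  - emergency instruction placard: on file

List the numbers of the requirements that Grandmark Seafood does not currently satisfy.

2, 5

1. stability assessment 107 days ago vs limit 120 → met
2. licensed deck officers 2 < 3 → not met
3. condition 'operates beyond 50 nautical miles' holds; fire-extinguisher inspection 86 days ago vs limit 90 → met
4. protection-and-indemnity coverage $650,000 ≥ $600,000 → met
5. crew with marine safety training 0 < 3 → not met
6. crew injury coverage $150,000 ≥ $125,000 → met
7. emergency instruction placard present → met
Not met: 2, 5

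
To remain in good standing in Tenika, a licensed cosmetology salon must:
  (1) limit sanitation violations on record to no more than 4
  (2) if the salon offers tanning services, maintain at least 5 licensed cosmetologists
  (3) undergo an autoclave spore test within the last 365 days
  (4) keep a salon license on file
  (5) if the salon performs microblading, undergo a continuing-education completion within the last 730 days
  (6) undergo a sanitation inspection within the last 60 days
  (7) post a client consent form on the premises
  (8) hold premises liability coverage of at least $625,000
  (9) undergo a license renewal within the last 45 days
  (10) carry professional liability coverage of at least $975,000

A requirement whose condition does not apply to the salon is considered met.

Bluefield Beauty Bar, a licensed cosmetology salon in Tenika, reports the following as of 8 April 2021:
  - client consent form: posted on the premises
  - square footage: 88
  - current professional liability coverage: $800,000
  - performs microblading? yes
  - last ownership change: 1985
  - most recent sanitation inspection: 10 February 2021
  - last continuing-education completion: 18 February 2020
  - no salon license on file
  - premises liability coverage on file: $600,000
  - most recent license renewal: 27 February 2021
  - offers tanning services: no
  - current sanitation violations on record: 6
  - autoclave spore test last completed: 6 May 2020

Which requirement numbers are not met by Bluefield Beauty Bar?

1, 4, 8, 10

1. sanitation violations on record 6 > 4 → not met
2. condition 'offers tanning services' does not hold → requirement n/a → met
3. autoclave spore test 337 days ago vs limit 365 → met
4. salon license absent → not met
5. condition 'performs microblading' holds; continuing-education completion 415 days ago vs limit 730 → met
6. sanitation inspection 57 days ago vs limit 60 → met
7. client consent form present → met
8. premises liability coverage $600,000 < $625,000 → not met
9. license renewal 40 days ago vs limit 45 → met
10. professional liability coverage $800,000 < $975,000 → not met
Not met: 1, 4, 8, 10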